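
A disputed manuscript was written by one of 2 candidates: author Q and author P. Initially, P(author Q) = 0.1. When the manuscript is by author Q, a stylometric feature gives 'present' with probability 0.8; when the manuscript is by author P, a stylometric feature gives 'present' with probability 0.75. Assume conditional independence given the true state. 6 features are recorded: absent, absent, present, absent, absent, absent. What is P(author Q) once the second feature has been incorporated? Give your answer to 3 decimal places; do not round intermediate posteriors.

After 'absent': P(author Q) = 0.2·0.1000 / (0.2·0.1000 + 0.25·0.9000) ≈ 0.0816
After 'absent': P(author Q) = 0.2·0.0816 / (0.2·0.0816 + 0.25·0.9184) ≈ 0.0664

0.066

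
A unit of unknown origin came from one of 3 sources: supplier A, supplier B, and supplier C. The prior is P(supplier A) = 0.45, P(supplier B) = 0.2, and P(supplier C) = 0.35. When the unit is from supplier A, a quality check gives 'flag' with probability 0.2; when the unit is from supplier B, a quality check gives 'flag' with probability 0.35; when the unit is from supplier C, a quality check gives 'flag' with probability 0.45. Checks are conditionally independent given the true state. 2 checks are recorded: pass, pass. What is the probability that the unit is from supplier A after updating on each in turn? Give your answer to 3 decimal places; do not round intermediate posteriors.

0.602

Apply Bayes' rule sequentially, carrying P(supplier A) forward.
After 'pass': normaliser = 0.8·0.4500 + 0.65·0.2000 + 0.55·0.3500; P(supplier A) ≈ 0.5275, P(supplier B) ≈ 0.1905, P(supplier C) ≈ 0.2821
After 'pass': normaliser = 0.8·0.5275 + 0.65·0.1905 + 0.55·0.2821; P(supplier A) ≈ 0.6020, P(supplier B) ≈ 0.1766, P(supplier C) ≈ 0.2213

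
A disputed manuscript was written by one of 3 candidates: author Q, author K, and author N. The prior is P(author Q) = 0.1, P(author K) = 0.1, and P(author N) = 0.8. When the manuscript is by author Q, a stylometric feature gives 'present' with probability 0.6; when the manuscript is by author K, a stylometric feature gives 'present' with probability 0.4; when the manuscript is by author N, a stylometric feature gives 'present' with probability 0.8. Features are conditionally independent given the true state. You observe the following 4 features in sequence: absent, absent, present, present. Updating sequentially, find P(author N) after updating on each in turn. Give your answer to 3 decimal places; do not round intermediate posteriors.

0.640

After 'absent': normaliser = 0.4·0.1000 + 0.6·0.1000 + 0.2·0.8000; P(author Q) ≈ 0.1538, P(author K) ≈ 0.2308, P(author N) ≈ 0.6154
After 'absent': normaliser = 0.4·0.1538 + 0.6·0.2308 + 0.2·0.6154; P(author Q) ≈ 0.1905, P(author K) ≈ 0.4286, P(author N) ≈ 0.3810
After 'present': normaliser = 0.6·0.1905 + 0.4·0.4286 + 0.8·0.3810; P(author Q) ≈ 0.1935, P(author K) ≈ 0.2903, P(author N) ≈ 0.5161
After 'present': normaliser = 0.6·0.1935 + 0.4·0.2903 + 0.8·0.5161; P(author Q) ≈ 0.1800, P(author K) ≈ 0.1800, P(author N) ≈ 0.6400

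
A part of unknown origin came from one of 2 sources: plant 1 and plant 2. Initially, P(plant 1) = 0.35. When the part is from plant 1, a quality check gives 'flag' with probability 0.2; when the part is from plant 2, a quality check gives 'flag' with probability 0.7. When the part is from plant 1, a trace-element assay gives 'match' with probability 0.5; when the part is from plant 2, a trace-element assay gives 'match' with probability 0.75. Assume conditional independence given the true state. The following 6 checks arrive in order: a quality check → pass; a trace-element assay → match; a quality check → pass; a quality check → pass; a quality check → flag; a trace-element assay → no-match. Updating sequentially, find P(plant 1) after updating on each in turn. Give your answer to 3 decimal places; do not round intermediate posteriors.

0.795

After a quality check='pass': P(plant 1) = 0.8·0.3500 / (0.8·0.3500 + 0.3·0.6500) ≈ 0.5895
After a trace-element assay='match': P(plant 1) = 0.5·0.5895 / (0.5·0.5895 + 0.75·0.4105) ≈ 0.4891
After a quality check='pass': P(plant 1) = 0.8·0.4891 / (0.8·0.4891 + 0.3·0.5109) ≈ 0.7185
After a quality check='pass': P(plant 1) = 0.8·0.7185 / (0.8·0.7185 + 0.3·0.2815) ≈ 0.8719
After a quality check='flag': P(plant 1) = 0.2·0.8719 / (0.2·0.8719 + 0.7·0.1281) ≈ 0.6604
After a trace-element assay='no-match': P(plant 1) = 0.5·0.6604 / (0.5·0.6604 + 0.25·0.3396) ≈ 0.7955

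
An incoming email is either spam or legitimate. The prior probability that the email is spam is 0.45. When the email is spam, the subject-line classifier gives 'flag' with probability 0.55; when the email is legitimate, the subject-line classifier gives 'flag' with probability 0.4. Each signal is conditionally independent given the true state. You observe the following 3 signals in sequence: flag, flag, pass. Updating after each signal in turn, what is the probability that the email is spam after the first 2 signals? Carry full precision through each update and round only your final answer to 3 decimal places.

0.607

Apply Bayes' rule sequentially, carrying P(spam) forward.
After 'flag': P(spam) = 0.55·0.4500 / (0.55·0.4500 + 0.4·0.5500) ≈ 0.5294
After 'flag': P(spam) = 0.55·0.5294 / (0.55·0.5294 + 0.4·0.4706) ≈ 0.6074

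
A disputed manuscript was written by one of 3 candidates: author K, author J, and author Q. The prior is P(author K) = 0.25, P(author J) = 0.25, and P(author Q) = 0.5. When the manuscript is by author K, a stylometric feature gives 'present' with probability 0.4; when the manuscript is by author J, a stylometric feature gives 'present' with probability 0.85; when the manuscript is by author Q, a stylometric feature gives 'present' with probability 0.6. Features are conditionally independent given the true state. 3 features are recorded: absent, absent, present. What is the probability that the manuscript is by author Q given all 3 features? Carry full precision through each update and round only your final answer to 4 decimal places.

Apply Bayes' rule sequentially, carrying P(author Q) forward.
After 'absent': normaliser = 0.6·0.2500 + 0.15·0.2500 + 0.4·0.5000; P(author K) ≈ 0.3871, P(author J) ≈ 0.0968, P(author Q) ≈ 0.5161
After 'absent': normaliser = 0.6·0.3871 + 0.15·0.0968 + 0.4·0.5161; P(author K) ≈ 0.5125, P(author J) ≈ 0.0320, P(author Q) ≈ 0.4555
After 'present': normaliser = 0.4·0.5125 + 0.85·0.0320 + 0.6·0.4555; P(author K) ≈ 0.4055, P(author J) ≈ 0.0539, P(author Q) ≈ 0.5407

0.5407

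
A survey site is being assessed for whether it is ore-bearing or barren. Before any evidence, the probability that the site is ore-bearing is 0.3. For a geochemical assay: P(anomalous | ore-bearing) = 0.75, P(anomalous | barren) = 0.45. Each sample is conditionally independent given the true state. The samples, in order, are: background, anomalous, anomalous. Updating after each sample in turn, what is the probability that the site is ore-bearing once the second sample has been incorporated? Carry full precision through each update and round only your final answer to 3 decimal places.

After 'background': P(ore) = 0.25·0.3000 / (0.25·0.3000 + 0.55·0.7000) ≈ 0.1630
After 'anomalous': P(ore) = 0.75·0.1630 / (0.75·0.1630 + 0.45·0.8370) ≈ 0.2451

0.245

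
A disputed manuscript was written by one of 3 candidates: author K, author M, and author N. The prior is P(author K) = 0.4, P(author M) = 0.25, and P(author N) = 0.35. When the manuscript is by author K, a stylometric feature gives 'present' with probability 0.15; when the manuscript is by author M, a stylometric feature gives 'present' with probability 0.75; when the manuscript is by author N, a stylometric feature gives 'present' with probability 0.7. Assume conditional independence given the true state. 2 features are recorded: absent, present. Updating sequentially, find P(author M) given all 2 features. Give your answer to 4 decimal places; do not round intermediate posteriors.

Each posterior becomes the prior for the next update.
After 'absent': normaliser = 0.85·0.4000 + 0.25·0.2500 + 0.3·0.3500; P(author K) ≈ 0.6700, P(author M) ≈ 0.1232, P(author N) ≈ 0.2069
After 'present': normaliser = 0.15·0.6700 + 0.75·0.1232 + 0.7·0.2069; P(author K) ≈ 0.2976, P(author M) ≈ 0.2735, P(author N) ≈ 0.4289

0.2735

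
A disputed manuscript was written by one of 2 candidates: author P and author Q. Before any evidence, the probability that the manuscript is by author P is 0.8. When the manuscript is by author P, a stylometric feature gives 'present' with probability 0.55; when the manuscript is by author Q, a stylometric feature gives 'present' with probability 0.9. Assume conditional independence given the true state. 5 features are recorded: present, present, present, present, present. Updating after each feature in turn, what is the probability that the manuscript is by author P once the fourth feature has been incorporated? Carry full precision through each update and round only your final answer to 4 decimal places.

Apply Bayes' rule sequentially, carrying P(author P) forward.
After 'present': P(author P) = 0.55·0.8000 / (0.55·0.8000 + 0.9·0.2000) ≈ 0.7097
After 'present': P(author P) = 0.55·0.7097 / (0.55·0.7097 + 0.9·0.2903) ≈ 0.5990
After 'present': P(author P) = 0.55·0.5990 / (0.55·0.5990 + 0.9·0.4010) ≈ 0.4772
After 'present': P(author P) = 0.55·0.4772 / (0.55·0.4772 + 0.9·0.5228) ≈ 0.3581

0.3581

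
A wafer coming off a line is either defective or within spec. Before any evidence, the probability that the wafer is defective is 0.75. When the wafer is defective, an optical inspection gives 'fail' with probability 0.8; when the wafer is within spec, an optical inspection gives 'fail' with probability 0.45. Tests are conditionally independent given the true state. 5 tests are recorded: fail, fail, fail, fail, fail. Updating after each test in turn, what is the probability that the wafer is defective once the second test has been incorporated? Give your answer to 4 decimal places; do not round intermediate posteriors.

After 'fail': P(defective) = 0.8·0.7500 / (0.8·0.7500 + 0.45·0.2500) ≈ 0.8421
After 'fail': P(defective) = 0.8·0.8421 / (0.8·0.8421 + 0.45·0.1579) ≈ 0.9046

0.9046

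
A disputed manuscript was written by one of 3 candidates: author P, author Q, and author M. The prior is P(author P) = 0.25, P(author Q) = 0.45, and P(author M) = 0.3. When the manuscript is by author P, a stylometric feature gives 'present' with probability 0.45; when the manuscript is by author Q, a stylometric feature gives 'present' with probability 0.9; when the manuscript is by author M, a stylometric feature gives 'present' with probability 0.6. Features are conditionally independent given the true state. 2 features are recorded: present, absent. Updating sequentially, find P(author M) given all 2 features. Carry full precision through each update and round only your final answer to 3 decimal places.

0.413

After 'present': normaliser = 0.45·0.2500 + 0.9·0.4500 + 0.6·0.3000; P(author P) ≈ 0.1613, P(author Q) ≈ 0.5806, P(author M) ≈ 0.2581
After 'absent': normaliser = 0.55·0.1613 + 0.1·0.5806 + 0.4·0.2581; P(author P) ≈ 0.3548, P(author Q) ≈ 0.2323, P(author M) ≈ 0.4129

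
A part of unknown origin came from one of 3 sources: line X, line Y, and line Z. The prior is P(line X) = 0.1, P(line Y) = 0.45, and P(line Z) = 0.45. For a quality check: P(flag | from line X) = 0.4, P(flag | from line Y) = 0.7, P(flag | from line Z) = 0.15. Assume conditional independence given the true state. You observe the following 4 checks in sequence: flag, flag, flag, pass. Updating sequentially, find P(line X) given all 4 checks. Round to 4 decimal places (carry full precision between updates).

After 'flag': normaliser = 0.4·0.1000 + 0.7·0.4500 + 0.15·0.4500; P(line X) ≈ 0.0947, P(line Y) ≈ 0.7456, P(line Z) ≈ 0.1598
After 'flag': normaliser = 0.4·0.0947 + 0.7·0.7456 + 0.15·0.1598; P(line X) ≈ 0.0649, P(line Y) ≈ 0.8941, P(line Z) ≈ 0.0411
After 'flag': normaliser = 0.4·0.0649 + 0.7·0.8941 + 0.15·0.0411; P(line X) ≈ 0.0394, P(line Y) ≈ 0.9512, P(line Z) ≈ 0.0094
After 'pass': normaliser = 0.6·0.0394 + 0.3·0.9512 + 0.85·0.0094; P(line X) ≈ 0.0747, P(line Y) ≈ 0.9002, P(line Z) ≈ 0.0251

0.0747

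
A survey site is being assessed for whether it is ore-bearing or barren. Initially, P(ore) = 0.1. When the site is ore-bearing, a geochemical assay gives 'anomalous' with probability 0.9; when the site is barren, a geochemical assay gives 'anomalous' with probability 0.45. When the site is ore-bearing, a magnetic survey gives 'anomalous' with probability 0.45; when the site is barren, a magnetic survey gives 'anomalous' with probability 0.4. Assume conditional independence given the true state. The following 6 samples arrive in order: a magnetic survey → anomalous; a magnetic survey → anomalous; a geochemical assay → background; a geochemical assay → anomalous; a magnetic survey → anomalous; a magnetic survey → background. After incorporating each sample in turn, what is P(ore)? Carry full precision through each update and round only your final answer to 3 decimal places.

After a magnetic survey='anomalous': P(ore) = 0.45·0.1000 / (0.45·0.1000 + 0.4·0.9000) ≈ 0.1111
After a magnetic survey='anomalous': P(ore) = 0.45·0.1111 / (0.45·0.1111 + 0.4·0.8889) ≈ 0.1233
After a geochemical assay='background': P(ore) = 0.1·0.1233 / (0.1·0.1233 + 0.55·0.8767) ≈ 0.0249
After a geochemical assay='anomalous': P(ore) = 0.9·0.0249 / (0.9·0.0249 + 0.45·0.9751) ≈ 0.0486
After a magnetic survey='anomalous': P(ore) = 0.45·0.0486 / (0.45·0.0486 + 0.4·0.9514) ≈ 0.0544
After a magnetic survey='background': P(ore) = 0.55·0.0544 / (0.55·0.0544 + 0.6·0.9456) ≈ 0.0501

0.050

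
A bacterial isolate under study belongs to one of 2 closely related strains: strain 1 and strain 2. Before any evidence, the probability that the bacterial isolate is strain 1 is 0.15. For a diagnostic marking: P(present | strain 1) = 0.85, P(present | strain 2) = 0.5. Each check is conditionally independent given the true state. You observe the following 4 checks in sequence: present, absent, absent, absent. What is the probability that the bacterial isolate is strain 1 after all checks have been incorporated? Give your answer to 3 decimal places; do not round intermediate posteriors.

Each posterior becomes the prior for the next update.
After 'present': P(strain 1) = 0.85·0.1500 / (0.85·0.1500 + 0.5·0.8500) ≈ 0.2308
After 'absent': P(strain 1) = 0.15·0.2308 / (0.15·0.2308 + 0.5·0.7692) ≈ 0.0826
After 'absent': P(strain 1) = 0.15·0.0826 / (0.15·0.0826 + 0.5·0.9174) ≈ 0.0263
After 'absent': P(strain 1) = 0.15·0.0263 / (0.15·0.0263 + 0.5·0.9737) ≈ 0.0080

0.008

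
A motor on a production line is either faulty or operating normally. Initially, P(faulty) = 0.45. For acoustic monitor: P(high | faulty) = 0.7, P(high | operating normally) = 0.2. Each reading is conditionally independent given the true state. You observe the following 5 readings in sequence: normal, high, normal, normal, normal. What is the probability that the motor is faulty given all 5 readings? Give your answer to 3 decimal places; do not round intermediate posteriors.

0.054

After 'normal': P(faulty) = 0.3·0.4500 / (0.3·0.4500 + 0.8·0.5500) ≈ 0.2348
After 'high': P(faulty) = 0.7·0.2348 / (0.7·0.2348 + 0.2·0.7652) ≈ 0.5178
After 'normal': P(faulty) = 0.3·0.5178 / (0.3·0.5178 + 0.8·0.4822) ≈ 0.2871
After 'normal': P(faulty) = 0.3·0.2871 / (0.3·0.2871 + 0.8·0.7129) ≈ 0.1312
After 'normal': P(faulty) = 0.3·0.1312 / (0.3·0.1312 + 0.8·0.8688) ≈ 0.0536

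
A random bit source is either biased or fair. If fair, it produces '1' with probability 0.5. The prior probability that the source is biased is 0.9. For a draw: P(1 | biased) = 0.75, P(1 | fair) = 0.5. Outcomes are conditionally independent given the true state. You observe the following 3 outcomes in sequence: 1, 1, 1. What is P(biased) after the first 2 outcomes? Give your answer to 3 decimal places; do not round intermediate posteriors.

0.953

After '1': P(biased) = 0.75·0.9000 / (0.75·0.9000 + 0.5·0.1000) ≈ 0.9310
After '1': P(biased) = 0.75·0.9310 / (0.75·0.9310 + 0.5·0.0690) ≈ 0.9529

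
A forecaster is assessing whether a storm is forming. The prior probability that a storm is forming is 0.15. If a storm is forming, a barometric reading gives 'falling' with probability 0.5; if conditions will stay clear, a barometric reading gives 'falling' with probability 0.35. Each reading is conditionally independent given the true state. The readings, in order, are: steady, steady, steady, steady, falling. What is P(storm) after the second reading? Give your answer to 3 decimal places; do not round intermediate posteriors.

0.095

After 'steady': P(storm) = 0.5·0.1500 / (0.5·0.1500 + 0.65·0.8500) ≈ 0.1195
After 'steady': P(storm) = 0.5·0.1195 / (0.5·0.1195 + 0.65·0.8805) ≈ 0.0945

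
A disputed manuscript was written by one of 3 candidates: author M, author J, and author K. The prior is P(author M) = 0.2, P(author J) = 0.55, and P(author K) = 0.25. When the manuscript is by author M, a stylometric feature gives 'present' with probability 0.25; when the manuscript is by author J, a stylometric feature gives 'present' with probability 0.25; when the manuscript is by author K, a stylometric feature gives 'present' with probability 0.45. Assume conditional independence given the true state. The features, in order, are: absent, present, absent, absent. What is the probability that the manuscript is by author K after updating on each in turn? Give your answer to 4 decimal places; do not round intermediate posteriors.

After 'absent': normaliser = 0.75·0.2000 + 0.75·0.5500 + 0.55·0.2500; P(author M) ≈ 0.2143, P(author J) ≈ 0.5893, P(author K) ≈ 0.1964
After 'present': normaliser = 0.25·0.2143 + 0.25·0.5893 + 0.45·0.1964; P(author M) ≈ 0.1852, P(author J) ≈ 0.5093, P(author K) ≈ 0.3056
After 'absent': normaliser = 0.75·0.1852 + 0.75·0.5093 + 0.55·0.3056; P(author M) ≈ 0.2016, P(author J) ≈ 0.5544, P(author K) ≈ 0.2440
After 'absent': normaliser = 0.75·0.2016 + 0.75·0.5544 + 0.55·0.2440; P(author M) ≈ 0.2156, P(author J) ≈ 0.5930, P(author K) ≈ 0.1913

0.1913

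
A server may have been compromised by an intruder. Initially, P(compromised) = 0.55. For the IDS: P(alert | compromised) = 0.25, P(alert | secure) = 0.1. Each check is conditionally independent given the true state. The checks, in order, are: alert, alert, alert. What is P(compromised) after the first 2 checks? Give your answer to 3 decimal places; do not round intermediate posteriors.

After 'alert': P(compromised) = 0.25·0.5500 / (0.25·0.5500 + 0.1·0.4500) ≈ 0.7534
After 'alert': P(compromised) = 0.25·0.7534 / (0.25·0.7534 + 0.1·0.2466) ≈ 0.8842

0.884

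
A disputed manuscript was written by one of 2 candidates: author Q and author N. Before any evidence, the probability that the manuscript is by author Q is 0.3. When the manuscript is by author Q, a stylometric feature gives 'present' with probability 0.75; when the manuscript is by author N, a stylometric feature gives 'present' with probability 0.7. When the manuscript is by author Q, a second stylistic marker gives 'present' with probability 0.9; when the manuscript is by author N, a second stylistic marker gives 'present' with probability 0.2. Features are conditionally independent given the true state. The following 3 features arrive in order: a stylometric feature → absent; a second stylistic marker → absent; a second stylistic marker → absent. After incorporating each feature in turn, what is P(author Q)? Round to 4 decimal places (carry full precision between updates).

After a stylometric feature='absent': P(author Q) = 0.25·0.3000 / (0.25·0.3000 + 0.3·0.7000) ≈ 0.2632
After a second stylistic marker='absent': P(author Q) = 0.1·0.2632 / (0.1·0.2632 + 0.8·0.7368) ≈ 0.0427
After a second stylistic marker='absent': P(author Q) = 0.1·0.0427 / (0.1·0.0427 + 0.8·0.9573) ≈ 0.0055

0.0055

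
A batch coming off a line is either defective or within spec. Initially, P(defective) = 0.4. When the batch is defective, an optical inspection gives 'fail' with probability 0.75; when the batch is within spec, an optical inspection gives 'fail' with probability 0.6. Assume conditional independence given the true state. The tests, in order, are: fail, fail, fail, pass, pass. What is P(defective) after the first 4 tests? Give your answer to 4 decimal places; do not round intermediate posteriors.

After 'fail': P(defective) = 0.75·0.4000 / (0.75·0.4000 + 0.6·0.6000) ≈ 0.4545
After 'fail': P(defective) = 0.75·0.4545 / (0.75·0.4545 + 0.6·0.5455) ≈ 0.5102
After 'fail': P(defective) = 0.75·0.5102 / (0.75·0.5102 + 0.6·0.4898) ≈ 0.5656
After 'pass': P(defective) = 0.25·0.5656 / (0.25·0.5656 + 0.4·0.4344) ≈ 0.4487

0.4487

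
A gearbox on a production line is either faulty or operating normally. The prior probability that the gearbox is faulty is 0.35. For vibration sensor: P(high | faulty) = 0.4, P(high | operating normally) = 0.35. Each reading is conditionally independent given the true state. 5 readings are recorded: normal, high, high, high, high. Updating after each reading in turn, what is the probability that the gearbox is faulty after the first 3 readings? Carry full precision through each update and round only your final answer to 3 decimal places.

0.394

After 'normal': P(faulty) = 0.6·0.3500 / (0.6·0.3500 + 0.65·0.6500) ≈ 0.3320
After 'high': P(faulty) = 0.4·0.3320 / (0.4·0.3320 + 0.35·0.6680) ≈ 0.3623
After 'high': P(faulty) = 0.4·0.3623 / (0.4·0.3623 + 0.35·0.6377) ≈ 0.3936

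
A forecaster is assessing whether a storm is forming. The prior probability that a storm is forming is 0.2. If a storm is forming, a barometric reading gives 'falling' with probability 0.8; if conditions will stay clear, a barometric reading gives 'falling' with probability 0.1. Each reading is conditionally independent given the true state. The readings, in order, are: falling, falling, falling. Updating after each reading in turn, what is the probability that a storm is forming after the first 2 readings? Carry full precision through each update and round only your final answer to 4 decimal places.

0.9412

After 'falling': P(storm) = 0.8·0.2000 / (0.8·0.2000 + 0.1·0.8000) ≈ 0.6667
After 'falling': P(storm) = 0.8·0.6667 / (0.8·0.6667 + 0.1·0.3333) ≈ 0.9412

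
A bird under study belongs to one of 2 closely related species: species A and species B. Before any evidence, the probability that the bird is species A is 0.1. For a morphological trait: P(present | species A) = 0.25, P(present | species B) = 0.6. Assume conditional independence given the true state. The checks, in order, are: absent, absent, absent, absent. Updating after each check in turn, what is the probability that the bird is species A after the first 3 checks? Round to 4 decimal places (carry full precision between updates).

Apply Bayes' rule sequentially, carrying P(species A) forward.
After 'absent': P(species A) = 0.75·0.1000 / (0.75·0.1000 + 0.4·0.9000) ≈ 0.1724
After 'absent': P(species A) = 0.75·0.1724 / (0.75·0.1724 + 0.4·0.8276) ≈ 0.2809
After 'absent': P(species A) = 0.75·0.2809 / (0.75·0.2809 + 0.4·0.7191) ≈ 0.4228

0.4228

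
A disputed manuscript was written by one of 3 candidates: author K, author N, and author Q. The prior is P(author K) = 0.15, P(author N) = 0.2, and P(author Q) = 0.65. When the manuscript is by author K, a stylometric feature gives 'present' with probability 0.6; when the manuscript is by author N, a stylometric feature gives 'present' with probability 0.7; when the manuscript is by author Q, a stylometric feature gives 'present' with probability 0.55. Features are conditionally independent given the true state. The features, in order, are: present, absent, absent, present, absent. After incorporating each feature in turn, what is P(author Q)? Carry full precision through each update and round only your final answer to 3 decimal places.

0.746

After 'present': normaliser = 0.6·0.1500 + 0.7·0.2000 + 0.55·0.6500; P(author K) ≈ 0.1532, P(author N) ≈ 0.2383, P(author Q) ≈ 0.6085
After 'absent': normaliser = 0.4·0.1532 + 0.3·0.2383 + 0.45·0.6085; P(author K) ≈ 0.1507, P(author N) ≈ 0.1758, P(author Q) ≈ 0.6735
After 'absent': normaliser = 0.4·0.1507 + 0.3·0.1758 + 0.45·0.6735; P(author K) ≈ 0.1449, P(author N) ≈ 0.1268, P(author Q) ≈ 0.7284
After 'present': normaliser = 0.6·0.1449 + 0.7·0.1268 + 0.55·0.7284; P(author K) ≈ 0.1508, P(author N) ≈ 0.1540, P(author Q) ≈ 0.6952
After 'absent': normaliser = 0.4·0.1508 + 0.3·0.1540 + 0.45·0.6952; P(author K) ≈ 0.1439, P(author N) ≈ 0.1102, P(author Q) ≈ 0.7460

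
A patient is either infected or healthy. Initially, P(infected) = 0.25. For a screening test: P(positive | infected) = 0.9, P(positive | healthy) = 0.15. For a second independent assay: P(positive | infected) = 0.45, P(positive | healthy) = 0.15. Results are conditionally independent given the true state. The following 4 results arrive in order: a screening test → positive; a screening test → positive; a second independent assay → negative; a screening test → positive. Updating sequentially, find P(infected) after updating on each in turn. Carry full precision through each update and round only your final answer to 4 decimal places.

0.9790

After a screening test='positive': P(infected) = 0.9·0.2500 / (0.9·0.2500 + 0.15·0.7500) ≈ 0.6667
After a screening test='positive': P(infected) = 0.9·0.6667 / (0.9·0.6667 + 0.15·0.3333) ≈ 0.9231
After a second independent assay='negative': P(infected) = 0.55·0.9231 / (0.55·0.9231 + 0.85·0.0769) ≈ 0.8859
After a screening test='positive': P(infected) = 0.9·0.8859 / (0.9·0.8859 + 0.15·0.1141) ≈ 0.9790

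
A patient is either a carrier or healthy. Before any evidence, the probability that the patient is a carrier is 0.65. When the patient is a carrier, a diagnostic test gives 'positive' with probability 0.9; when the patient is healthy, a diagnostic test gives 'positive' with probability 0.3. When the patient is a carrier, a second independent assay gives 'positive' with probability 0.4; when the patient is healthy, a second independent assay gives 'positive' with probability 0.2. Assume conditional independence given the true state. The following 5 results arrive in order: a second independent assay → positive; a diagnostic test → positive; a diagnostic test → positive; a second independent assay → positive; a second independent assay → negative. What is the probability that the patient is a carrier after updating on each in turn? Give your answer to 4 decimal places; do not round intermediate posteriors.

0.9804

After a second independent assay='positive': P(carrier) = 0.4·0.6500 / (0.4·0.6500 + 0.2·0.3500) ≈ 0.7879
After a diagnostic test='positive': P(carrier) = 0.9·0.7879 / (0.9·0.7879 + 0.3·0.2121) ≈ 0.9176
After a diagnostic test='positive': P(carrier) = 0.9·0.9176 / (0.9·0.9176 + 0.3·0.0824) ≈ 0.9710
After a second independent assay='positive': P(carrier) = 0.4·0.9710 / (0.4·0.9710 + 0.2·0.0290) ≈ 0.9853
After a second independent assay='negative': P(carrier) = 0.6·0.9853 / (0.6·0.9853 + 0.8·0.0147) ≈ 0.9804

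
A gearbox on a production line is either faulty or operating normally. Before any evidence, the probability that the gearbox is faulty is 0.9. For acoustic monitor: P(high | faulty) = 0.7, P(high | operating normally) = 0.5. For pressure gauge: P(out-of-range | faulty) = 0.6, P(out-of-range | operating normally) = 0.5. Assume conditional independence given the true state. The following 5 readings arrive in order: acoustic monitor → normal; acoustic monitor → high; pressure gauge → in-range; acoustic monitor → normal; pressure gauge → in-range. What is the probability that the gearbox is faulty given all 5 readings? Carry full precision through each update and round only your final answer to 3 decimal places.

After acoustic monitor='normal': P(faulty) = 0.3·0.9000 / (0.3·0.9000 + 0.5·0.1000) ≈ 0.8438
After acoustic monitor='high': P(faulty) = 0.7·0.8438 / (0.7·0.8438 + 0.5·0.1562) ≈ 0.8832
After pressure gauge='in-range': P(faulty) = 0.4·0.8832 / (0.4·0.8832 + 0.5·0.1168) ≈ 0.8581
After acoustic monitor='normal': P(faulty) = 0.3·0.8581 / (0.3·0.8581 + 0.5·0.1419) ≈ 0.7840
After pressure gauge='in-range': P(faulty) = 0.4·0.7840 / (0.4·0.7840 + 0.5·0.2160) ≈ 0.7438

0.744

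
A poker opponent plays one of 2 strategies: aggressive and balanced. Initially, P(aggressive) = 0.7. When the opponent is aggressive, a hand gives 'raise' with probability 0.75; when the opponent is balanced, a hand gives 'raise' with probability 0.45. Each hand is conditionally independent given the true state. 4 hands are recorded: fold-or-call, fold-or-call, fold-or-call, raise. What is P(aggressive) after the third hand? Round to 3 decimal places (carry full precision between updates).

0.180

After 'fold-or-call': P(aggressive) = 0.25·0.7000 / (0.25·0.7000 + 0.55·0.3000) ≈ 0.5147
After 'fold-or-call': P(aggressive) = 0.25·0.5147 / (0.25·0.5147 + 0.55·0.4853) ≈ 0.3253
After 'fold-or-call': P(aggressive) = 0.25·0.3253 / (0.25·0.3253 + 0.55·0.6747) ≈ 0.1797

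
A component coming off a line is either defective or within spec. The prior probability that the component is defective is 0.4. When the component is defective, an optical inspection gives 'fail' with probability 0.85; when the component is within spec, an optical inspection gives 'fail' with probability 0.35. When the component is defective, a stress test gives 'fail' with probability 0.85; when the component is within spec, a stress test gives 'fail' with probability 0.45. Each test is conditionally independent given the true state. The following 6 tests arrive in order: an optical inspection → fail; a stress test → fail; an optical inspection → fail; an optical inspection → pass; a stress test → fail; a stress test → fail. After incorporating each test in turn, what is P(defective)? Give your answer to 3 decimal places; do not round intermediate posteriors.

0.859

After an optical inspection='fail': P(defective) = 0.85·0.4000 / (0.85·0.4000 + 0.35·0.6000) ≈ 0.6182
After a stress test='fail': P(defective) = 0.85·0.6182 / (0.85·0.6182 + 0.45·0.3818) ≈ 0.7536
After an optical inspection='fail': P(defective) = 0.85·0.7536 / (0.85·0.7536 + 0.35·0.2464) ≈ 0.8813
After an optical inspection='pass': P(defective) = 0.15·0.8813 / (0.15·0.8813 + 0.65·0.1187) ≈ 0.6315
After a stress test='fail': P(defective) = 0.85·0.6315 / (0.85·0.6315 + 0.45·0.3685) ≈ 0.7640
After a stress test='fail': P(defective) = 0.85·0.7640 / (0.85·0.7640 + 0.45·0.2360) ≈ 0.8595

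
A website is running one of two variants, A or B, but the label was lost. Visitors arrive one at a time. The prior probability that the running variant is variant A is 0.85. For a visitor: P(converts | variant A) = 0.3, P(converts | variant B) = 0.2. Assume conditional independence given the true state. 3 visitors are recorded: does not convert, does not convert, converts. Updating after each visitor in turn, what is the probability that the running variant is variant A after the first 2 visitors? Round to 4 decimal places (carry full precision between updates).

Each posterior becomes the prior for the next update.
After 'does not convert': P(A) = 0.7·0.8500 / (0.7·0.8500 + 0.8·0.1500) ≈ 0.8322
After 'does not convert': P(A) = 0.7·0.8322 / (0.7·0.8322 + 0.8·0.1678) ≈ 0.8127

0.8127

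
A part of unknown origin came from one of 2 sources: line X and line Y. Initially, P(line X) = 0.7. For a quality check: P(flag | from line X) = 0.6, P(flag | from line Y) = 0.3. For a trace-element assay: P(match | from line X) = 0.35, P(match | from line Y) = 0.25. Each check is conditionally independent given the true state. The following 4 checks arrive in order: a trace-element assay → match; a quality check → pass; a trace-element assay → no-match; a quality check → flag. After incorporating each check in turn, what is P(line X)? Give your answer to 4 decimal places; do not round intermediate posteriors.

After a trace-element assay='match': P(line X) = 0.35·0.7000 / (0.35·0.7000 + 0.25·0.3000) ≈ 0.7656
After a quality check='pass': P(line X) = 0.4·0.7656 / (0.4·0.7656 + 0.7·0.2344) ≈ 0.6512
After a trace-element assay='no-match': P(line X) = 0.65·0.6512 / (0.65·0.6512 + 0.75·0.3488) ≈ 0.6180
After a quality check='flag': P(line X) = 0.6·0.6180 / (0.6·0.6180 + 0.3·0.3820) ≈ 0.7639

0.7639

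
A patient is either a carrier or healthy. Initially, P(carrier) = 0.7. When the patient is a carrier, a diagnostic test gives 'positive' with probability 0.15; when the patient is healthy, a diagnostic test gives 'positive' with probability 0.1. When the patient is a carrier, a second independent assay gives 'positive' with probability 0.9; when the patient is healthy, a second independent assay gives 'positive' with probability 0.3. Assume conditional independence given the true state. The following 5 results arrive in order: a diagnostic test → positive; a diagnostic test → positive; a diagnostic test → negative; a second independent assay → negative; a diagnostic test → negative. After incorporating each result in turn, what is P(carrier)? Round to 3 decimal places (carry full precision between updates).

0.401

After a diagnostic test='positive': P(carrier) = 0.15·0.7000 / (0.15·0.7000 + 0.1·0.3000) ≈ 0.7778
After a diagnostic test='positive': P(carrier) = 0.15·0.7778 / (0.15·0.7778 + 0.1·0.2222) ≈ 0.8400
After a diagnostic test='negative': P(carrier) = 0.85·0.8400 / (0.85·0.8400 + 0.9·0.1600) ≈ 0.8322
After a second independent assay='negative': P(carrier) = 0.1·0.8322 / (0.1·0.8322 + 0.7·0.1678) ≈ 0.4146
After a diagnostic test='negative': P(carrier) = 0.85·0.4146 / (0.85·0.4146 + 0.9·0.5854) ≈ 0.4008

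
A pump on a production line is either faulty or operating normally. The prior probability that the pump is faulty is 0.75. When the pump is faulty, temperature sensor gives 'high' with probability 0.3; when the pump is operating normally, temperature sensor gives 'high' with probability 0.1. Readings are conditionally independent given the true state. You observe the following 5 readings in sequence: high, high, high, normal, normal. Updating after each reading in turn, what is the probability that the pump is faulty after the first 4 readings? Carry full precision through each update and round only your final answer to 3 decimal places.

0.984

After 'high': P(faulty) = 0.3·0.7500 / (0.3·0.7500 + 0.1·0.2500) ≈ 0.9000
After 'high': P(faulty) = 0.3·0.9000 / (0.3·0.9000 + 0.1·0.1000) ≈ 0.9643
After 'high': P(faulty) = 0.3·0.9643 / (0.3·0.9643 + 0.1·0.0357) ≈ 0.9878
After 'normal': P(faulty) = 0.7·0.9878 / (0.7·0.9878 + 0.9·0.0122) ≈ 0.9844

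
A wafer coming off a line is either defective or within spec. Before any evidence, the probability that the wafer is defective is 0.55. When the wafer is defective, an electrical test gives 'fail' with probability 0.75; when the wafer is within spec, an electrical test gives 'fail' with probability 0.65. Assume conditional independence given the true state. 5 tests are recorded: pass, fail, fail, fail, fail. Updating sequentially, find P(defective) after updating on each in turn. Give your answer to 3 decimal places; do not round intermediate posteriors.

After 'pass': P(defective) = 0.25·0.5500 / (0.25·0.5500 + 0.35·0.4500) ≈ 0.4661
After 'fail': P(defective) = 0.75·0.4661 / (0.75·0.4661 + 0.65·0.5339) ≈ 0.5018
After 'fail': P(defective) = 0.75·0.5018 / (0.75·0.5018 + 0.65·0.4982) ≈ 0.5375
After 'fail': P(defective) = 0.75·0.5375 / (0.75·0.5375 + 0.65·0.4625) ≈ 0.5729
After 'fail': P(defective) = 0.75·0.5729 / (0.75·0.5729 + 0.65·0.4271) ≈ 0.6074

0.607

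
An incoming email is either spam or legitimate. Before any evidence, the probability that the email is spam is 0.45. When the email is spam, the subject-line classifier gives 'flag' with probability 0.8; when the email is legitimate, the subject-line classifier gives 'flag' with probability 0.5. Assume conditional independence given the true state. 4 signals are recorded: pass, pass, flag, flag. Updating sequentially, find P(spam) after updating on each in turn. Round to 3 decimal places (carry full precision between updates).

After 'pass': P(spam) = 0.2·0.4500 / (0.2·0.4500 + 0.5·0.5500) ≈ 0.2466
After 'pass': P(spam) = 0.2·0.2466 / (0.2·0.2466 + 0.5·0.7534) ≈ 0.1158
After 'flag': P(spam) = 0.8·0.1158 / (0.8·0.1158 + 0.5·0.8842) ≈ 0.1732
After 'flag': P(spam) = 0.8·0.1732 / (0.8·0.1732 + 0.5·0.8268) ≈ 0.2510

0.251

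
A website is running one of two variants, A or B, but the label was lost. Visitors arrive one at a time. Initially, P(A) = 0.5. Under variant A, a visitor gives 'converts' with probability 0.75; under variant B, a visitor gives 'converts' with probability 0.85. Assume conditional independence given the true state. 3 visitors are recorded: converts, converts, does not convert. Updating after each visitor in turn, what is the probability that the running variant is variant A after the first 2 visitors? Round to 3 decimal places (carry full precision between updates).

After 'converts': P(A) = 0.75·0.5000 / (0.75·0.5000 + 0.85·0.5000) ≈ 0.4688
After 'converts': P(A) = 0.75·0.4688 / (0.75·0.4688 + 0.85·0.5312) ≈ 0.4377

0.438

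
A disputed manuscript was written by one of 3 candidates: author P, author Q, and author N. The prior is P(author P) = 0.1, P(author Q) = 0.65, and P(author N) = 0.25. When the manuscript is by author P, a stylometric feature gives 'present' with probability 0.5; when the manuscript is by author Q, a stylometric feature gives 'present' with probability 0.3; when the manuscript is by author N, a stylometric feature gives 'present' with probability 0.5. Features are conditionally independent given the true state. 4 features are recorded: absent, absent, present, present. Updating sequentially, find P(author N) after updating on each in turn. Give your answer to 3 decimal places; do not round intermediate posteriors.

0.309

Each posterior becomes the prior for the next update.
After 'absent': normaliser = 0.5·0.1000 + 0.7·0.6500 + 0.5·0.2500; P(author P) ≈ 0.0794, P(author Q) ≈ 0.7222, P(author N) ≈ 0.1984
After 'absent': normaliser = 0.5·0.0794 + 0.7·0.7222 + 0.5·0.1984; P(author P) ≈ 0.0616, P(author Q) ≈ 0.7845, P(author N) ≈ 0.1539
After 'present': normaliser = 0.5·0.0616 + 0.3·0.7845 + 0.5·0.1539; P(author P) ≈ 0.0897, P(author Q) ≈ 0.6859, P(author N) ≈ 0.2243
After 'present': normaliser = 0.5·0.0897 + 0.3·0.6859 + 0.5·0.2243; P(author P) ≈ 0.1237, P(author Q) ≈ 0.5672, P(author N) ≈ 0.3092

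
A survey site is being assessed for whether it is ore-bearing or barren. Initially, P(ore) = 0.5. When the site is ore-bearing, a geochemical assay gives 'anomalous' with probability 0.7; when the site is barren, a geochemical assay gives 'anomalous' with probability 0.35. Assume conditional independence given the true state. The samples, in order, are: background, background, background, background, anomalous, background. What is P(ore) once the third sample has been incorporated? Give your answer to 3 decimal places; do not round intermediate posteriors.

0.090

After 'background': P(ore) = 0.3·0.5000 / (0.3·0.5000 + 0.65·0.5000) ≈ 0.3158
After 'background': P(ore) = 0.3·0.3158 / (0.3·0.3158 + 0.65·0.6842) ≈ 0.1756
After 'background': P(ore) = 0.3·0.1756 / (0.3·0.1756 + 0.65·0.8244) ≈ 0.0895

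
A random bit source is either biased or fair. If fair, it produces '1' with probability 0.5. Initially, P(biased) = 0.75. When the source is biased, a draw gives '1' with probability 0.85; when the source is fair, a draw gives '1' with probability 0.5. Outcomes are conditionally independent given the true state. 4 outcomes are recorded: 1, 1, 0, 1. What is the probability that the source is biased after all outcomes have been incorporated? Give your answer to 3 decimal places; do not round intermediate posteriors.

0.816

After '1': P(biased) = 0.85·0.7500 / (0.85·0.7500 + 0.5·0.2500) ≈ 0.8361
After '1': P(biased) = 0.85·0.8361 / (0.85·0.8361 + 0.5·0.1639) ≈ 0.8966
After '0': P(biased) = 0.15·0.8966 / (0.15·0.8966 + 0.5·0.1034) ≈ 0.7223
After '1': P(biased) = 0.85·0.7223 / (0.85·0.7223 + 0.5·0.2777) ≈ 0.8156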